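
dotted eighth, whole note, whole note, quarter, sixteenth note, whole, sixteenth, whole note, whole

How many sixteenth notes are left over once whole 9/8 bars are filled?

17

One bar of 9/8 = 18 sixteenth notes.
Convert each value to sixteenth notes: dotted eighth = 3; whole note = 16; whole note = 16; quarter = 4; sixteenth note = 1; whole = 16; sixteenth = 1; whole note = 16; whole = 16.
Total: 3 + 16 + 16 + 4 + 1 + 16 + 1 + 16 + 16 = 89.
89 ÷ 18 = 4 complete bars with 17 sixteenth notes remaining.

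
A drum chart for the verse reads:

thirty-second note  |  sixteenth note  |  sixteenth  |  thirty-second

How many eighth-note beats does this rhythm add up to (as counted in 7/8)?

1.5

One eighth-note beat = 4 thirty-second notes.
Convert each value to thirty-second notes: thirty-second note = 1; sixteenth note = 2; sixteenth = 2; thirty-second = 1.
Altogether 1 + 2 + 2 + 1 = 6.
6 ÷ 4 = 1.5 beats.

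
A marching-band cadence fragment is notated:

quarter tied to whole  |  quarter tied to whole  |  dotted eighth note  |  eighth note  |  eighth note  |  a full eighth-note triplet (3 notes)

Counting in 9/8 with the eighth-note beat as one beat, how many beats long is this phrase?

25.5

One eighth-note beat = 2 sixteenth notes.
In sixteenth notes: quarter tied to whole (quarter + whole) = 20; quarter tied to whole (quarter + whole) = 20; dotted eighth note = 3; eighth note = 2; eighth note = 2; a full eighth-note triplet (3 notes) (three triplet eighths span one quarter) = 4.
Total: 20 + 20 + 3 + 2 + 2 + 4 = 51.
51 ÷ 2 = 25.5 beats.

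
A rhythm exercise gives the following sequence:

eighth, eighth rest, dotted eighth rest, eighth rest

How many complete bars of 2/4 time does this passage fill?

1

One bar of 2/4 = 8 sixteenth notes.
In sixteenth notes: eighth = 2; eighth rest = 2; dotted eighth rest = 3; eighth rest = 2.
Adding: 2 + 2 + 3 + 2 = 9.
9 ÷ 8 = 1 complete bar with 1 left over.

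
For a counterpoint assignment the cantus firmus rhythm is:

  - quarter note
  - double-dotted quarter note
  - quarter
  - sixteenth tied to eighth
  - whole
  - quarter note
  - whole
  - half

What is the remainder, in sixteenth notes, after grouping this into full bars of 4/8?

6

One bar of 4/8 = 8 sixteenth notes.
Working in sixteenth notes: quarter note = 4; double-dotted quarter note = 7; quarter = 4; sixteenth tied to eighth (sixteenth + eighth) = 3; whole = 16; quarter note = 4; whole = 16; half = 8.
Total: 4 + 7 + 4 + 3 + 16 + 4 + 16 + 8 = 62.
62 ÷ 8 = 7 complete bars with 6 sixteenth notes remaining.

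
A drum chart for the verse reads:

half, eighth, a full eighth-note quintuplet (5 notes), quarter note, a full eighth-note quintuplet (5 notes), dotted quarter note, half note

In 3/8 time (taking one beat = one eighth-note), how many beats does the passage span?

22

One eighth-note beat = 2 sixteenth notes.
Convert each value to sixteenth notes: half = 8; eighth = 2; a full eighth-note quintuplet (5 notes) (five quintuplet eighths span one half) = 8; quarter note = 4; a full eighth-note quintuplet (5 notes) (five quintuplet eighths span one half) = 8; dotted quarter note = 6; half note = 8.
Sum: 8 + 2 + 8 + 4 + 8 + 6 + 8 = 44.
44 ÷ 2 = 22 beats.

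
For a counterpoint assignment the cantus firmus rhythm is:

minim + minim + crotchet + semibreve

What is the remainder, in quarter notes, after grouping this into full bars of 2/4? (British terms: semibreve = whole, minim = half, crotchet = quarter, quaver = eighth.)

1

One bar of 2/4 = 2 quarter notes.
Express everything in quarter notes: minim = 2; minim = 2; crotchet = 1; semibreve = 4.
Adding: 2 + 2 + 1 + 4 = 9.
9 ÷ 2 = 4 complete bars with 1 quarter note remaining.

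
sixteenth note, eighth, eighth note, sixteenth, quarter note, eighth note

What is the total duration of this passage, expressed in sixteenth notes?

Each duration in sixteenth notes: sixteenth note = 1; eighth = 2; eighth note = 2; sixteenth = 1; quarter note = 4; eighth note = 2.
Total: 1 + 2 + 2 + 1 + 4 + 2 = 12 sixteenth notes.

12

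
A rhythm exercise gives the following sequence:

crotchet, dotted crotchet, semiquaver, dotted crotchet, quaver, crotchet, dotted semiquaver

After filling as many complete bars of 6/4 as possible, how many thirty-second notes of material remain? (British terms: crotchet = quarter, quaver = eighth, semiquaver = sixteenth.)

One bar of 6/4 = 48 thirty-second notes.
Each duration in thirty-second notes: crotchet = 8; dotted crotchet = 12; semiquaver = 2; dotted crotchet = 12; quaver = 4; crotchet = 8; dotted semiquaver = 3.
Altogether 8 + 12 + 2 + 12 + 4 + 8 + 3 = 49.
49 ÷ 48 = 1 complete bar with 1 thirty-second note remaining.

1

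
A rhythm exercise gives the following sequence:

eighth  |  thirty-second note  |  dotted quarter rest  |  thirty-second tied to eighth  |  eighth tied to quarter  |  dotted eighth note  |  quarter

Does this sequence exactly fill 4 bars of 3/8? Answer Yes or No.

Yes

One bar of 3/8 = 12 thirty-second notes, so 4 bars = 48.
In thirty-second notes: eighth = 4; thirty-second note = 1; dotted quarter rest = 12; thirty-second tied to eighth (thirty-second + eighth) = 5; eighth tied to quarter (eighth + quarter) = 12; dotted eighth note = 6; quarter = 8.
Sum: 4 + 1 + 12 + 5 + 12 + 6 + 8 = 48.
48 equals 48, so the answer is Yes.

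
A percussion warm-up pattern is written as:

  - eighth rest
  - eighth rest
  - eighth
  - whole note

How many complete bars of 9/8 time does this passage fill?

1

One bar of 9/8 = 9 eighth notes.
Each duration in eighth notes: eighth rest = 1; eighth rest = 1; eighth = 1; whole note = 8.
Sum: 1 + 1 + 1 + 8 = 11.
11 ÷ 9 = 1 complete bar with 2 left over.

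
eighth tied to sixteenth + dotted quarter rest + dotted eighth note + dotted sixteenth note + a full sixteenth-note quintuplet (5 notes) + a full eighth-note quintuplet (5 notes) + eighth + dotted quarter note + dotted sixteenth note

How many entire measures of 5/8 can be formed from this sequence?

One bar of 5/8 = 20 thirty-second notes.
Express everything in thirty-second notes: eighth tied to sixteenth (eighth + sixteenth) = 6; dotted quarter rest = 12; dotted eighth note = 6; dotted sixteenth note = 3; a full sixteenth-note quintuplet (5 notes) (five quintuplet sixteenths span one quarter) = 8; a full eighth-note quintuplet (5 notes) (five quintuplet eighths span one half) = 16; eighth = 4; dotted quarter note = 12; dotted sixteenth note = 3.
Sum: 6 + 12 + 6 + 3 + 8 + 16 + 4 + 12 + 3 = 70.
70 ÷ 20 = 3 complete bars with 10 left over.

3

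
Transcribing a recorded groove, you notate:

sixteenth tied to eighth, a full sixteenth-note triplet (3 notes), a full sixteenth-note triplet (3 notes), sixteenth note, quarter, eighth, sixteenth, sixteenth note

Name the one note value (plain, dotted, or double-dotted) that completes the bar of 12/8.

The bar of 12/8 = 24 sixteenth notes.
In sixteenth notes: sixteenth tied to eighth (sixteenth + eighth) = 3; a full sixteenth-note triplet (3 notes) (three triplet sixteenths span one eighth) = 2; a full sixteenth-note triplet (3 notes) (three triplet sixteenths span one eighth) = 2; sixteenth note = 1; quarter = 4; eighth = 2; sixteenth = 1; sixteenth note = 1.
Adding: 3 + 2 + 2 + 1 + 4 + 2 + 1 + 1 = 16.
Remaining: 24 − 16 = 8 sixteenth notes, which is a half note.

half note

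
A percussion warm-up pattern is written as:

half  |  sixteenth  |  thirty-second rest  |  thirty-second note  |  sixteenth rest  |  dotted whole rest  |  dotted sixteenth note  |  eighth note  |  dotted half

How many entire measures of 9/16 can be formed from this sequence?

5

One bar of 9/16 = 18 thirty-second notes.
Working in thirty-second notes: half = 16; sixteenth = 2; thirty-second rest = 1; thirty-second note = 1; sixteenth rest = 2; dotted whole rest = 48; dotted sixteenth note = 3; eighth note = 4; dotted half = 24.
Adding: 16 + 2 + 1 + 1 + 2 + 48 + 3 + 4 + 24 = 101.
101 ÷ 18 = 5 complete bars with 11 left over.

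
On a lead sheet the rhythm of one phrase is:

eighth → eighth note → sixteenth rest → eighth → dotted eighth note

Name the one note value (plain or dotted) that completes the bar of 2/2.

dotted quarter note

The bar of 2/2 = 16 sixteenth notes.
Express everything in sixteenth notes: eighth = 2; eighth note = 2; sixteenth rest = 1; eighth = 2; dotted eighth note = 3.
Total: 2 + 2 + 1 + 2 + 3 = 10.
Remaining: 16 − 10 = 6 sixteenth notes, which is a dotted quarter note.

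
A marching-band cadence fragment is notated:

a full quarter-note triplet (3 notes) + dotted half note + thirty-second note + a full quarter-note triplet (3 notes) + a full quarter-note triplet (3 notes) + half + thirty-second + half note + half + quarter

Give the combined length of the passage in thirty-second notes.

130

Express everything in thirty-second notes: a full quarter-note triplet (3 notes) (three triplet quarters span one half) = 16; dotted half note = 24; thirty-second note = 1; a full quarter-note triplet (3 notes) (three triplet quarters span one half) = 16; a full quarter-note triplet (3 notes) (three triplet quarters span one half) = 16; half = 16; thirty-second = 1; half note = 16; half = 16; quarter = 8.
Total: 16 + 24 + 1 + 16 + 16 + 16 + 1 + 16 + 16 + 8 = 130 thirty-second notes.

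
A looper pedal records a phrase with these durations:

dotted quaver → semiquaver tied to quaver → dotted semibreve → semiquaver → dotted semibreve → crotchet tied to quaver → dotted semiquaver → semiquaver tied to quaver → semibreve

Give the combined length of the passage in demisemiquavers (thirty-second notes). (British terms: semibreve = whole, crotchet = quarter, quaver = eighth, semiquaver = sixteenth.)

163

Each duration in thirty-second notes: dotted quaver = 6; semiquaver tied to quaver (semiquaver + quaver) = 6; dotted semibreve = 48; semiquaver = 2; dotted semibreve = 48; crotchet tied to quaver (crotchet + quaver) = 12; dotted semiquaver = 3; semiquaver tied to quaver (semiquaver + quaver) = 6; semibreve = 32.
Sum: 6 + 6 + 48 + 2 + 48 + 12 + 3 + 6 + 32 = 163 thirty-second notes.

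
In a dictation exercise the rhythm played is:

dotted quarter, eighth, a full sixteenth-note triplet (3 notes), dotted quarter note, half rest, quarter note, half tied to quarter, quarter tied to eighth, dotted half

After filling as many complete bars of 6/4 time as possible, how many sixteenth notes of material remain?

One bar of 6/4 = 12 eighth notes.
In eighth notes: dotted quarter = 3; eighth = 1; a full sixteenth-note triplet (3 notes) (three triplet sixteenths span one eighth) = 1; dotted quarter note = 3; half rest = 4; quarter note = 2; half tied to quarter (half + quarter) = 6; quarter tied to eighth (quarter + eighth) = 3; dotted half = 6.
Adding: 3 + 1 + 1 + 3 + 4 + 2 + 6 + 3 + 6 = 29.
29 ÷ 12 = 2 complete bars with 5 eighth notes remaining = 10 sixteenth notes.

10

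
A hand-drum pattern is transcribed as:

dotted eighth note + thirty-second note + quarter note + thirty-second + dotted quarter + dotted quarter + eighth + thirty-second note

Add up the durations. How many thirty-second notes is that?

45

In thirty-second notes: dotted eighth note = 6; thirty-second note = 1; quarter note = 8; thirty-second = 1; dotted quarter = 12; dotted quarter = 12; eighth = 4; thirty-second note = 1.
Adding: 6 + 1 + 8 + 1 + 12 + 12 + 4 + 1 = 45 thirty-second notes.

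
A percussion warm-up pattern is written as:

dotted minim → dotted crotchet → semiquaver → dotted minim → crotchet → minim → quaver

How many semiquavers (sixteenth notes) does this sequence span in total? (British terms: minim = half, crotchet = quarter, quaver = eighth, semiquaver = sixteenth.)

Each duration in sixteenth notes: dotted minim = 12; dotted crotchet = 6; semiquaver = 1; dotted minim = 12; crotchet = 4; minim = 8; quaver = 2.
Adding: 12 + 6 + 1 + 12 + 4 + 8 + 2 = 45 sixteenth notes.

45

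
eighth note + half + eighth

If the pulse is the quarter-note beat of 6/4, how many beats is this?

3

One quarter-note beat = 2 eighth notes.
In eighth notes: eighth note = 1; half = 4; eighth = 1.
Adding: 1 + 4 + 1 = 6.
6 ÷ 2 = 3 beats.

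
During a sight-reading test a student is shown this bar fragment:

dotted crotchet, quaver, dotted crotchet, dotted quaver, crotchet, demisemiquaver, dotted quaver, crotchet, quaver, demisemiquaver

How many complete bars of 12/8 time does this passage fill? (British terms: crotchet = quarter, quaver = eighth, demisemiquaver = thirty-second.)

1

One bar of 12/8 = 48 thirty-second notes.
Convert each value to thirty-second notes: dotted crotchet = 12; quaver = 4; dotted crotchet = 12; dotted quaver = 6; crotchet = 8; demisemiquaver = 1; dotted quaver = 6; crotchet = 8; quaver = 4; demisemiquaver = 1.
Total: 12 + 4 + 12 + 6 + 8 + 1 + 6 + 8 + 4 + 1 = 62.
62 ÷ 48 = 1 complete bar with 14 left over.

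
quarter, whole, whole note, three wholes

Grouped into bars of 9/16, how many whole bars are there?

9

One bar of 9/16 = 9 sixteenth notes.
Each duration in sixteenth notes: quarter = 4; whole = 16; whole note = 16; whole = 16; whole = 16; whole = 16.
Altogether 4 + 16 + 16 + 16 + 16 + 16 = 84.
84 ÷ 9 = 9 complete bars with 3 left over.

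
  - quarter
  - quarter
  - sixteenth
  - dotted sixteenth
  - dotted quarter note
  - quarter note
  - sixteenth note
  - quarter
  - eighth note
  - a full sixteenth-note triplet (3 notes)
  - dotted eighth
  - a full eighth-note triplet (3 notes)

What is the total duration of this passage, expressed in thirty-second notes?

Working in thirty-second notes: quarter = 8; quarter = 8; sixteenth = 2; dotted sixteenth = 3; dotted quarter note = 12; quarter note = 8; sixteenth note = 2; quarter = 8; eighth note = 4; a full sixteenth-note triplet (3 notes) (three triplet sixteenths span one eighth) = 4; dotted eighth = 6; a full eighth-note triplet (3 notes) (three triplet eighths span one quarter) = 8.
Sum: 8 + 8 + 2 + 3 + 12 + 8 + 2 + 8 + 4 + 4 + 6 + 8 = 73 thirty-second notes.

73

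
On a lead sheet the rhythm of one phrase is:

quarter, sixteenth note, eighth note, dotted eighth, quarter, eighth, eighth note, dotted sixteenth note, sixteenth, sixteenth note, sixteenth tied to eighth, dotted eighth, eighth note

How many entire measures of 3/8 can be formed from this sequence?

One bar of 3/8 = 12 thirty-second notes.
In thirty-second notes: quarter = 8; sixteenth note = 2; eighth note = 4; dotted eighth = 6; quarter = 8; eighth = 4; eighth note = 4; dotted sixteenth note = 3; sixteenth = 2; sixteenth note = 2; sixteenth tied to eighth (sixteenth + eighth) = 6; dotted eighth = 6; eighth note = 4.
Altogether 8 + 2 + 4 + 6 + 8 + 4 + 4 + 3 + 2 + 2 + 6 + 6 + 4 = 59.
59 ÷ 12 = 4 complete bars with 11 left over.

4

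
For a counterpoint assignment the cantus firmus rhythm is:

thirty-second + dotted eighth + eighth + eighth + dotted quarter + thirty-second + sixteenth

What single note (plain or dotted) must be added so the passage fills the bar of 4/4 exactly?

The bar of 4/4 = 32 thirty-second notes.
Convert each value to thirty-second notes: thirty-second = 1; dotted eighth = 6; eighth = 4; eighth = 4; dotted quarter = 12; thirty-second = 1; sixteenth = 2.
Adding: 1 + 6 + 4 + 4 + 12 + 1 + 2 = 30.
Remaining: 32 − 30 = 2 thirty-second notes, which is a sixteenth note.

sixteenth note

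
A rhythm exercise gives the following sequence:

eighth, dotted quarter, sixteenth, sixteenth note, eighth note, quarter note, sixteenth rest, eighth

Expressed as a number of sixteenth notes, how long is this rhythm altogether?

Express everything in sixteenth notes: eighth = 2; dotted quarter = 6; sixteenth = 1; sixteenth note = 1; eighth note = 2; quarter note = 4; sixteenth rest = 1; eighth = 2.
Altogether 2 + 6 + 1 + 1 + 2 + 4 + 1 + 2 = 19 sixteenth notes.

19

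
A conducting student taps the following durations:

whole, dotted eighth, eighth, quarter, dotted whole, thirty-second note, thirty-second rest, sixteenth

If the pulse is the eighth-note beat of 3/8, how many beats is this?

One eighth-note beat = 4 thirty-second notes.
In thirty-second notes: whole = 32; dotted eighth = 6; eighth = 4; quarter = 8; dotted whole = 48; thirty-second note = 1; thirty-second rest = 1; sixteenth = 2.
Total: 32 + 6 + 4 + 8 + 48 + 1 + 1 + 2 = 102.
102 ÷ 4 = 25.5 beats.

25.5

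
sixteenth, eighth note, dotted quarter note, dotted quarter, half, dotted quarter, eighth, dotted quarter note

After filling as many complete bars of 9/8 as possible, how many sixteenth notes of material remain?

One bar of 9/8 = 18 sixteenth notes.
Express everything in sixteenth notes: sixteenth = 1; eighth note = 2; dotted quarter note = 6; dotted quarter = 6; half = 8; dotted quarter = 6; eighth = 2; dotted quarter note = 6.
Total: 1 + 2 + 6 + 6 + 8 + 6 + 2 + 6 = 37.
37 ÷ 18 = 2 complete bars with 1 sixteenth note remaining.

1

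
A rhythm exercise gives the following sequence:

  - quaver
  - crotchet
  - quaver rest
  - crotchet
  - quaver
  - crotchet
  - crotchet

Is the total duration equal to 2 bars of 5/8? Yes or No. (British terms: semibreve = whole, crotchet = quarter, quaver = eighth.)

One bar of 5/8 = 5 eighth notes, so 2 bars = 10.
Convert each value to eighth notes: quaver = 1; crotchet = 2; quaver rest = 1; crotchet = 2; quaver = 1; crotchet = 2; crotchet = 2.
Sum: 1 + 2 + 1 + 2 + 1 + 2 + 2 = 11.
11 exceeds 10, so the answer is No.

No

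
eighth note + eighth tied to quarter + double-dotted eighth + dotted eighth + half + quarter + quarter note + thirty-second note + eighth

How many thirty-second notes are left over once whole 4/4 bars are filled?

2

One bar of 4/4 = 32 thirty-second notes.
Each duration in thirty-second notes: eighth note = 4; eighth tied to quarter (eighth + quarter) = 12; double-dotted eighth = 7; dotted eighth = 6; half = 16; quarter = 8; quarter note = 8; thirty-second note = 1; eighth = 4.
Total: 4 + 12 + 7 + 6 + 16 + 8 + 8 + 1 + 4 = 66.
66 ÷ 32 = 2 complete bars with 2 thirty-second notes remaining.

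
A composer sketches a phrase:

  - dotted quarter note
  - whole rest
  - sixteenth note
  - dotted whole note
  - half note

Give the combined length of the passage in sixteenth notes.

55

Each duration in sixteenth notes: dotted quarter note = 6; whole rest = 16; sixteenth note = 1; dotted whole note = 24; half note = 8.
Altogether 6 + 16 + 1 + 24 + 8 = 55 sixteenth notes.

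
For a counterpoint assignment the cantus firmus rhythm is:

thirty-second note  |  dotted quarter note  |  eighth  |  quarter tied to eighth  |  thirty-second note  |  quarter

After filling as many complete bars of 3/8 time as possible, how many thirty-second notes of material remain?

2

One bar of 3/8 = 12 thirty-second notes.
In thirty-second notes: thirty-second note = 1; dotted quarter note = 12; eighth = 4; quarter tied to eighth (quarter + eighth) = 12; thirty-second note = 1; quarter = 8.
Altogether 1 + 12 + 4 + 12 + 1 + 8 = 38.
38 ÷ 12 = 3 complete bars with 2 thirty-second notes remaining.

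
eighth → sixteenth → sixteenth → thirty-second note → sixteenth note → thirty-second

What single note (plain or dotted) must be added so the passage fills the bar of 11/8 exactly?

whole note

The bar of 11/8 = 44 thirty-second notes.
Convert each value to thirty-second notes: eighth = 4; sixteenth = 2; sixteenth = 2; thirty-second note = 1; sixteenth note = 2; thirty-second = 1.
Total: 4 + 2 + 2 + 1 + 2 + 1 = 12.
Remaining: 44 − 12 = 32 thirty-second notes, which is a whole note.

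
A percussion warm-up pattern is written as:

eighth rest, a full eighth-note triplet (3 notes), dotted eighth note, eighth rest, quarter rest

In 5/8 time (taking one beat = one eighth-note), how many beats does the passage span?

7.5

One eighth-note beat = 2 sixteenth notes.
Convert each value to sixteenth notes: eighth rest = 2; a full eighth-note triplet (3 notes) (three triplet eighths span one quarter) = 4; dotted eighth note = 3; eighth rest = 2; quarter rest = 4.
Total: 2 + 4 + 3 + 2 + 4 = 15.
15 ÷ 2 = 7.5 beats.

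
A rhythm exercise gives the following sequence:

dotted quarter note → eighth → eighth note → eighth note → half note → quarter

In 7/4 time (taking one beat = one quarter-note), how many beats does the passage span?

6

One quarter-note beat = 2 eighth notes.
Express everything in eighth notes: dotted quarter note = 3; eighth = 1; eighth note = 1; eighth note = 1; half note = 4; quarter = 2.
Altogether 3 + 1 + 1 + 1 + 4 + 2 = 12.
12 ÷ 2 = 6 beats.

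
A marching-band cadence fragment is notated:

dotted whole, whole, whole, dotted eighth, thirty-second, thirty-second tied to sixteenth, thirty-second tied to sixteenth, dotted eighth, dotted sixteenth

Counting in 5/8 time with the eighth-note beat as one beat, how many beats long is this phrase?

One eighth-note beat = 4 thirty-second notes.
Convert each value to thirty-second notes: dotted whole = 48; whole = 32; whole = 32; dotted eighth = 6; thirty-second = 1; thirty-second tied to sixteenth (thirty-second + sixteenth) = 3; thirty-second tied to sixteenth (thirty-second + sixteenth) = 3; dotted eighth = 6; dotted sixteenth = 3.
Adding: 48 + 32 + 32 + 6 + 1 + 3 + 3 + 6 + 3 = 134.
134 ÷ 4 = 33.5 beats.

33.5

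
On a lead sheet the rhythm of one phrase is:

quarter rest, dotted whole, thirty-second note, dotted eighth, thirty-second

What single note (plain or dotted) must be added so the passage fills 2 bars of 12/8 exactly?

2 bars of 12/8 = 96 thirty-second notes.
Express everything in thirty-second notes: quarter rest = 8; dotted whole = 48; thirty-second note = 1; dotted eighth = 6; thirty-second = 1.
Total: 8 + 48 + 1 + 6 + 1 = 64.
Remaining: 96 − 64 = 32 thirty-second notes, which is a whole note.

whole note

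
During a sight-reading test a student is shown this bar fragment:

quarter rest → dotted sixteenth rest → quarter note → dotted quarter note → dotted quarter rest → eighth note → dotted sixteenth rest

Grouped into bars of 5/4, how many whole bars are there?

1

One bar of 5/4 = 40 thirty-second notes.
Express everything in thirty-second notes: quarter rest = 8; dotted sixteenth rest = 3; quarter note = 8; dotted quarter note = 12; dotted quarter rest = 12; eighth note = 4; dotted sixteenth rest = 3.
Sum: 8 + 3 + 8 + 12 + 12 + 4 + 3 = 50.
50 ÷ 40 = 1 complete bar with 10 left over.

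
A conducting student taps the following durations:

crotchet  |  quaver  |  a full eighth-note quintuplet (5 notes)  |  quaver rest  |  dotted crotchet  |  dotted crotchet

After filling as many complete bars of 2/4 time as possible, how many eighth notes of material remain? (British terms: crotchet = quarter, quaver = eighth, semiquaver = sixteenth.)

2

One bar of 2/4 = 4 eighth notes.
In eighth notes: crotchet = 2; quaver = 1; a full eighth-note quintuplet (5 notes) (five quintuplet eighths span one half) = 4; quaver rest = 1; dotted crotchet = 3; dotted crotchet = 3.
Total: 2 + 1 + 4 + 1 + 3 + 3 = 14.
14 ÷ 4 = 3 complete bars with 2 eighth notes remaining.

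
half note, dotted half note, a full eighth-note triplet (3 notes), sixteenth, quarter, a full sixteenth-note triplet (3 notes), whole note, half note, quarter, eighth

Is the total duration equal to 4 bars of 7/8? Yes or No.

No

One bar of 7/8 = 14 sixteenth notes, so 4 bars = 56.
Express everything in sixteenth notes: half note = 8; dotted half note = 12; a full eighth-note triplet (3 notes) (three triplet eighths span one quarter) = 4; sixteenth = 1; quarter = 4; a full sixteenth-note triplet (3 notes) (three triplet sixteenths span one eighth) = 2; whole note = 16; half note = 8; quarter = 4; eighth = 2.
Adding: 8 + 12 + 4 + 1 + 4 + 2 + 16 + 8 + 4 + 2 = 61.
61 exceeds 56, so the answer is No.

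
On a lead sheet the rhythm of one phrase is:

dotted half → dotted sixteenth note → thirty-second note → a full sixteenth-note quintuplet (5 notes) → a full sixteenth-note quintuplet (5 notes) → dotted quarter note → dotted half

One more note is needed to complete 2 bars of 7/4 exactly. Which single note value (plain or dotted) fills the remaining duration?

2 bars of 7/4 = 112 thirty-second notes.
Convert each value to thirty-second notes: dotted half = 24; dotted sixteenth note = 3; thirty-second note = 1; a full sixteenth-note quintuplet (5 notes) (five quintuplet sixteenths span one quarter) = 8; a full sixteenth-note quintuplet (5 notes) (five quintuplet sixteenths span one quarter) = 8; dotted quarter note = 12; dotted half = 24.
Total: 24 + 3 + 1 + 8 + 8 + 12 + 24 = 80.
Remaining: 112 − 80 = 32 thirty-second notes, which is a whole note.

whole note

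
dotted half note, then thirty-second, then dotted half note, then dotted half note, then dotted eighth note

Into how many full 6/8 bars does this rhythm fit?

One bar of 6/8 = 24 thirty-second notes.
Convert each value to thirty-second notes: dotted half note = 24; thirty-second = 1; dotted half note = 24; dotted half note = 24; dotted eighth note = 6.
Altogether 24 + 1 + 24 + 24 + 6 = 79.
79 ÷ 24 = 3 complete bars with 7 left over.

3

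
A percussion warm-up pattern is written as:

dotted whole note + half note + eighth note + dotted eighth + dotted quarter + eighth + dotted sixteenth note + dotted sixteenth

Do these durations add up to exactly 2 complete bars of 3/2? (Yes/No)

One bar of 3/2 = 48 thirty-second notes, so 2 bars = 96.
Express everything in thirty-second notes: dotted whole note = 48; half note = 16; eighth note = 4; dotted eighth = 6; dotted quarter = 12; eighth = 4; dotted sixteenth note = 3; dotted sixteenth = 3.
Sum: 48 + 16 + 4 + 6 + 12 + 4 + 3 + 3 = 96.
96 equals 96, so the answer is Yes.

Yes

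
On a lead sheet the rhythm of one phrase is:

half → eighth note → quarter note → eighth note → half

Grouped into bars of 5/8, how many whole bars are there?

One bar of 5/8 = 5 eighth notes.
Working in eighth notes: half = 4; eighth note = 1; quarter note = 2; eighth note = 1; half = 4.
Sum: 4 + 1 + 2 + 1 + 4 = 12.
12 ÷ 5 = 2 complete bars with 2 left over.

2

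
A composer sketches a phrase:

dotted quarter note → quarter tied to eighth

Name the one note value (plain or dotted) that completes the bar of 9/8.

The bar of 9/8 = 9 eighth notes.
Each duration in eighth notes: dotted quarter note = 3; quarter tied to eighth (quarter + eighth) = 3.
Adding: 3 + 3 = 6.
Remaining: 9 − 6 = 3 eighth notes, which is a dotted quarter note.

dotted quarter note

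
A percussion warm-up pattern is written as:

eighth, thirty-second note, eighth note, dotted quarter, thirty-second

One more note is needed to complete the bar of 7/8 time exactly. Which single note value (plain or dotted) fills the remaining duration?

The bar of 7/8 = 28 thirty-second notes.
In thirty-second notes: eighth = 4; thirty-second note = 1; eighth note = 4; dotted quarter = 12; thirty-second = 1.
Adding: 4 + 1 + 4 + 12 + 1 = 22.
Remaining: 28 − 22 = 6 thirty-second notes, which is a dotted eighth note.

dotted eighth note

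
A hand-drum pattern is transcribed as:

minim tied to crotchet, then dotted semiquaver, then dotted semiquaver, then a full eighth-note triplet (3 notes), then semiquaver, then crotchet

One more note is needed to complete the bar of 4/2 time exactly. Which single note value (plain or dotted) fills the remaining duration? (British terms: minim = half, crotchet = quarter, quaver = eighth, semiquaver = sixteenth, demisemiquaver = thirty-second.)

half note

The bar of 4/2 = 64 thirty-second notes.
Working in thirty-second notes: minim tied to crotchet (minim + crotchet) = 24; dotted semiquaver = 3; dotted semiquaver = 3; a full eighth-note triplet (3 notes) (three triplet eighths span one quarter) = 8; semiquaver = 2; crotchet = 8.
Adding: 24 + 3 + 3 + 8 + 2 + 8 = 48.
Remaining: 64 − 48 = 16 thirty-second notes, which is a half note.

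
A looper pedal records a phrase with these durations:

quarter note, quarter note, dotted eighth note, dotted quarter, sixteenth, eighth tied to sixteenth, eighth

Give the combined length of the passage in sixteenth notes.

Convert each value to sixteenth notes: quarter note = 4; quarter note = 4; dotted eighth note = 3; dotted quarter = 6; sixteenth = 1; eighth tied to sixteenth (eighth + sixteenth) = 3; eighth = 2.
Sum: 4 + 4 + 3 + 6 + 1 + 3 + 2 = 23 sixteenth notes.

23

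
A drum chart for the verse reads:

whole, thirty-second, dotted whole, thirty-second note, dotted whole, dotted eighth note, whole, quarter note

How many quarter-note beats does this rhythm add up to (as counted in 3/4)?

22

One quarter-note beat = 8 thirty-second notes.
Convert each value to thirty-second notes: whole = 32; thirty-second = 1; dotted whole = 48; thirty-second note = 1; dotted whole = 48; dotted eighth note = 6; whole = 32; quarter note = 8.
Total: 32 + 1 + 48 + 1 + 48 + 6 + 32 + 8 = 176.
176 ÷ 8 = 22 beats.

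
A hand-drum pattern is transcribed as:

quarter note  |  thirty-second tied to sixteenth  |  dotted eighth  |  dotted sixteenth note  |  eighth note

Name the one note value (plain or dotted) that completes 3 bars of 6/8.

dotted whole note

3 bars of 6/8 = 72 thirty-second notes.
Convert each value to thirty-second notes: quarter note = 8; thirty-second tied to sixteenth (thirty-second + sixteenth) = 3; dotted eighth = 6; dotted sixteenth note = 3; eighth note = 4.
Total: 8 + 3 + 6 + 3 + 4 = 24.
Remaining: 72 − 24 = 48 thirty-second notes, which is a dotted whole note.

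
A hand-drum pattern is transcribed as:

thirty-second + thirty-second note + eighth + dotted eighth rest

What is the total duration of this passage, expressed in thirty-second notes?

12

Working in thirty-second notes: thirty-second = 1; thirty-second note = 1; eighth = 4; dotted eighth rest = 6.
Adding: 1 + 1 + 4 + 6 = 12 thirty-second notes.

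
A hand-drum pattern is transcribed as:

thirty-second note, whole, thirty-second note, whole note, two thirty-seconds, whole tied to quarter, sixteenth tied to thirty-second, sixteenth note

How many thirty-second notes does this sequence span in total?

Working in thirty-second notes: thirty-second note = 1; whole = 32; thirty-second note = 1; whole note = 32; thirty-second = 1; thirty-second = 1; whole tied to quarter (whole + quarter) = 40; sixteenth tied to thirty-second (sixteenth + thirty-second) = 3; sixteenth note = 2.
Sum: 1 + 32 + 1 + 32 + 1 + 1 + 40 + 3 + 2 = 113 thirty-second notes.

113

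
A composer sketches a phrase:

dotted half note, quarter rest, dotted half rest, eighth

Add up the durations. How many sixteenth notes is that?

30

Working in sixteenth notes: dotted half note = 12; quarter rest = 4; dotted half rest = 12; eighth = 2.
Altogether 12 + 4 + 12 + 2 = 30 sixteenth notes.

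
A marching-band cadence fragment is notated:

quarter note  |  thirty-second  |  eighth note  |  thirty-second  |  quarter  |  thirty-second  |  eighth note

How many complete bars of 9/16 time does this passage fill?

One bar of 9/16 = 18 thirty-second notes.
Working in thirty-second notes: quarter note = 8; thirty-second = 1; eighth note = 4; thirty-second = 1; quarter = 8; thirty-second = 1; eighth note = 4.
Adding: 8 + 1 + 4 + 1 + 8 + 1 + 4 = 27.
27 ÷ 18 = 1 complete bar with 9 left over.

1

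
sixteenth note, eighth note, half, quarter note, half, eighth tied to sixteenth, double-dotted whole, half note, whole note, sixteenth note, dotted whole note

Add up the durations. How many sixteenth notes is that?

103

Working in sixteenth notes: sixteenth note = 1; eighth note = 2; half = 8; quarter note = 4; half = 8; eighth tied to sixteenth (eighth + sixteenth) = 3; double-dotted whole = 28; half note = 8; whole note = 16; sixteenth note = 1; dotted whole note = 24.
Altogether 1 + 2 + 8 + 4 + 8 + 3 + 28 + 8 + 16 + 1 + 24 = 103 sixteenth notes.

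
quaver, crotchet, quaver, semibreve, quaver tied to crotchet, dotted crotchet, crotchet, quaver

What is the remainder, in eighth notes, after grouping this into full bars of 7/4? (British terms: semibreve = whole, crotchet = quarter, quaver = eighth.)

7

One bar of 7/4 = 14 eighth notes.
Convert each value to eighth notes: quaver = 1; crotchet = 2; quaver = 1; semibreve = 8; quaver tied to crotchet (quaver + crotchet) = 3; dotted crotchet = 3; crotchet = 2; quaver = 1.
Sum: 1 + 2 + 1 + 8 + 3 + 3 + 2 + 1 = 21.
21 ÷ 14 = 1 complete bar with 7 eighth notes remaining.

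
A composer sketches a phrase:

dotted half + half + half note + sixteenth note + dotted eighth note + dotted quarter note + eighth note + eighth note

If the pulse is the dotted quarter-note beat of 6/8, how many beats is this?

7

One dotted quarter-note beat = 6 sixteenth notes.
Working in sixteenth notes: dotted half = 12; half = 8; half note = 8; sixteenth note = 1; dotted eighth note = 3; dotted quarter note = 6; eighth note = 2; eighth note = 2.
Sum: 12 + 8 + 8 + 1 + 3 + 6 + 2 + 2 = 42.
42 ÷ 6 = 7 beats.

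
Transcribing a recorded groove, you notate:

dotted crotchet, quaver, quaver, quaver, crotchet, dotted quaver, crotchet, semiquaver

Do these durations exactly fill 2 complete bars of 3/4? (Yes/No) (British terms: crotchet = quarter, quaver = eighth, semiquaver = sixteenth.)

One bar of 3/4 = 12 sixteenth notes, so 2 bars = 24.
Convert each value to sixteenth notes: dotted crotchet = 6; quaver = 2; quaver = 2; quaver = 2; crotchet = 4; dotted quaver = 3; crotchet = 4; semiquaver = 1.
Altogether 6 + 2 + 2 + 2 + 4 + 3 + 4 + 1 = 24.
24 equals 24, so the answer is Yes.

Yes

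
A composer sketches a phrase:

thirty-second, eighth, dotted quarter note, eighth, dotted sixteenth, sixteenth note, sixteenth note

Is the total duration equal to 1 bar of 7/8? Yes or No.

One bar of 7/8 = 28 thirty-second notes.
Convert each value to thirty-second notes: thirty-second = 1; eighth = 4; dotted quarter note = 12; eighth = 4; dotted sixteenth = 3; sixteenth note = 2; sixteenth note = 2.
Adding: 1 + 4 + 12 + 4 + 3 + 2 + 2 = 28.
28 equals 28, so the answer is Yes.

Yes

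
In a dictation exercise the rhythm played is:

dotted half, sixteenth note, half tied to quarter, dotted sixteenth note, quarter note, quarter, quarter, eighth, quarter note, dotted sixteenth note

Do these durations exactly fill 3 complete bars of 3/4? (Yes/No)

One bar of 3/4 = 24 thirty-second notes, so 3 bars = 72.
Convert each value to thirty-second notes: dotted half = 24; sixteenth note = 2; half tied to quarter (half + quarter) = 24; dotted sixteenth note = 3; quarter note = 8; quarter = 8; quarter = 8; eighth = 4; quarter note = 8; dotted sixteenth note = 3.
Altogether 24 + 2 + 24 + 3 + 8 + 8 + 8 + 4 + 8 + 3 = 92.
92 exceeds 72, so the answer is No.

No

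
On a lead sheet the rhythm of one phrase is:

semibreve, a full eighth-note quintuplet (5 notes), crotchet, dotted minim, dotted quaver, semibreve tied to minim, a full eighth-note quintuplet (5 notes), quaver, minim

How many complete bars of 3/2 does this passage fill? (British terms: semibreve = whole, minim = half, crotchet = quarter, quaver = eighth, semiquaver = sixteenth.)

3

One bar of 3/2 = 24 sixteenth notes.
Each duration in sixteenth notes: semibreve = 16; a full eighth-note quintuplet (5 notes) (five quintuplet eighths span one half) = 8; crotchet = 4; dotted minim = 12; dotted quaver = 3; semibreve tied to minim (semibreve + minim) = 24; a full eighth-note quintuplet (5 notes) (five quintuplet eighths span one half) = 8; quaver = 2; minim = 8.
Adding: 16 + 8 + 4 + 12 + 3 + 24 + 8 + 2 + 8 = 85.
85 ÷ 24 = 3 complete bars with 13 left over.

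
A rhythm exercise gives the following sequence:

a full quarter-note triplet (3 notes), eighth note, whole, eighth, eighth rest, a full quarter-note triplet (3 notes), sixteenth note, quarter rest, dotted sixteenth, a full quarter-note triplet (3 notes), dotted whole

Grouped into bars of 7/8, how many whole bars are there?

One bar of 7/8 = 28 thirty-second notes.
Convert each value to thirty-second notes: a full quarter-note triplet (3 notes) (three triplet quarters span one half) = 16; eighth note = 4; whole = 32; eighth = 4; eighth rest = 4; a full quarter-note triplet (3 notes) (three triplet quarters span one half) = 16; sixteenth note = 2; quarter rest = 8; dotted sixteenth = 3; a full quarter-note triplet (3 notes) (three triplet quarters span one half) = 16; dotted whole = 48.
Altogether 16 + 4 + 32 + 4 + 4 + 16 + 2 + 8 + 3 + 16 + 48 = 153.
153 ÷ 28 = 5 complete bars with 13 left over.

5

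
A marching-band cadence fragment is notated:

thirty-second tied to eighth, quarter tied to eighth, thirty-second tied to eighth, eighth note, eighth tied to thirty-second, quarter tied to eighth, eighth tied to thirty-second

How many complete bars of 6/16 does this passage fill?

One bar of 6/16 = 12 thirty-second notes.
Working in thirty-second notes: thirty-second tied to eighth (thirty-second + eighth) = 5; quarter tied to eighth (quarter + eighth) = 12; thirty-second tied to eighth (thirty-second + eighth) = 5; eighth note = 4; eighth tied to thirty-second (eighth + thirty-second) = 5; quarter tied to eighth (quarter + eighth) = 12; eighth tied to thirty-second (eighth + thirty-second) = 5.
Altogether 5 + 12 + 5 + 4 + 5 + 12 + 5 = 48.
48 ÷ 12 = 4 complete bars with 0 left over.

4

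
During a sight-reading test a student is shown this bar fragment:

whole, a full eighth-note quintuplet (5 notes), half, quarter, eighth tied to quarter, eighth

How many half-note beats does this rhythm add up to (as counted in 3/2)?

5.5

One half-note beat = 4 eighth notes.
Convert each value to eighth notes: whole = 8; a full eighth-note quintuplet (5 notes) (five quintuplet eighths span one half) = 4; half = 4; quarter = 2; eighth tied to quarter (eighth + quarter) = 3; eighth = 1.
Sum: 8 + 4 + 4 + 2 + 3 + 1 = 22.
22 ÷ 4 = 5.5 beats.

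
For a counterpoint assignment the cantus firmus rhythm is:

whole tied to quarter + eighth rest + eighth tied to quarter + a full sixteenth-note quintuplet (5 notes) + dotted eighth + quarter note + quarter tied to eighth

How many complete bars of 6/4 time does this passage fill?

One bar of 6/4 = 24 sixteenth notes.
Convert each value to sixteenth notes: whole tied to quarter (whole + quarter) = 20; eighth rest = 2; eighth tied to quarter (eighth + quarter) = 6; a full sixteenth-note quintuplet (5 notes) (five quintuplet sixteenths span one quarter) = 4; dotted eighth = 3; quarter note = 4; quarter tied to eighth (quarter + eighth) = 6.
Altogether 20 + 2 + 6 + 4 + 3 + 4 + 6 = 45.
45 ÷ 24 = 1 complete bar with 21 left over.

1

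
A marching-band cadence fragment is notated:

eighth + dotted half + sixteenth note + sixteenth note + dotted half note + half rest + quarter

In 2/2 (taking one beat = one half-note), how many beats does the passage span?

5

One half-note beat = 8 sixteenth notes.
Express everything in sixteenth notes: eighth = 2; dotted half = 12; sixteenth note = 1; sixteenth note = 1; dotted half note = 12; half rest = 8; quarter = 4.
Sum: 2 + 12 + 1 + 1 + 12 + 8 + 4 = 40.
40 ÷ 8 = 5 beats.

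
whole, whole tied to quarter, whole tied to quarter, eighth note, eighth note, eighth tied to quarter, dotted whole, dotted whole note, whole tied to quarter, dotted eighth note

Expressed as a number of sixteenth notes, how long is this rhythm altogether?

137

In sixteenth notes: whole = 16; whole tied to quarter (whole + quarter) = 20; whole tied to quarter (whole + quarter) = 20; eighth note = 2; eighth note = 2; eighth tied to quarter (eighth + quarter) = 6; dotted whole = 24; dotted whole note = 24; whole tied to quarter (whole + quarter) = 20; dotted eighth note = 3.
Sum: 16 + 20 + 20 + 2 + 2 + 6 + 24 + 24 + 20 + 3 = 137 sixteenth notes.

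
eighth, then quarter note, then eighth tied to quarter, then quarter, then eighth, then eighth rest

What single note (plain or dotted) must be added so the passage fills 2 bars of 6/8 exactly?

2 bars of 6/8 = 12 eighth notes.
Express everything in eighth notes: eighth = 1; quarter note = 2; eighth tied to quarter (eighth + quarter) = 3; quarter = 2; eighth = 1; eighth rest = 1.
Adding: 1 + 2 + 3 + 2 + 1 + 1 = 10.
Remaining: 12 − 10 = 2 eighth notes, which is a quarter note.

quarter note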